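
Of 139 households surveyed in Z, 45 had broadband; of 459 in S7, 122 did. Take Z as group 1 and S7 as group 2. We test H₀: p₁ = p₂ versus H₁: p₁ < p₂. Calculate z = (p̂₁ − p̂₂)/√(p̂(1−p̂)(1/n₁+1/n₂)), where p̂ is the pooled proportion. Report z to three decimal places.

p̂₁ = 45/139 = 0.32374, p̂₂ = 122/459 = 0.26580.
Pooled p̂ = (45+122)/(139+459) = 167/598 = 0.27926.
SE = √(0.201276 × 0.00937289) = 0.04343.
z = (0.32374 − 0.26580)/0.04343 = 0.05794/0.04343 = 1.334.

z = 1.334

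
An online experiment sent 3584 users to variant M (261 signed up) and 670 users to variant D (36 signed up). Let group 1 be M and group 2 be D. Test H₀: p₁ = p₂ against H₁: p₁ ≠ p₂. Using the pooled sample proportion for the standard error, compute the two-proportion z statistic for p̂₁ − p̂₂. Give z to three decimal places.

p̂₁ = 261/3584 ≈ 0.072824, p̂₂ = 36/670 ≈ 0.053731.
Pooled p̂ = (261+36)/(3584+670) = 297/4254 = 0.069817.
SE = √(0.0649423 × 0.00177156) = 0.010726.
z = (0.072824 − 0.053731)/0.010726 = 0.019093/0.010726 = 1.780.
Two-sided p-value ≈ 2·Φ(−1.780) = 0.0751.

z = 1.780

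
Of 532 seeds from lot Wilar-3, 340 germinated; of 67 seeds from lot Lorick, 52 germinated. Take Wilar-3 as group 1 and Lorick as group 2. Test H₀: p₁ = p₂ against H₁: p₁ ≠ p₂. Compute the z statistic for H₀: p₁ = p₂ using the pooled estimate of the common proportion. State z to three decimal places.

p̂₁ = 340/532 = 0.63910, p̂₂ = 52/67 = 0.77612.
Pooled p̂ = (340+52)/(532+67) = 392/599 = 0.65442.
SE = √(p̂(1−p̂)(1/n₁+1/n₂)) = √(0.65442·0.34558·0.0168051) = √(0.00380052) = 0.06165.
z = (0.63910 − 0.77612)/0.06165 = -0.13702/0.06165 = -2.223.

z = -2.223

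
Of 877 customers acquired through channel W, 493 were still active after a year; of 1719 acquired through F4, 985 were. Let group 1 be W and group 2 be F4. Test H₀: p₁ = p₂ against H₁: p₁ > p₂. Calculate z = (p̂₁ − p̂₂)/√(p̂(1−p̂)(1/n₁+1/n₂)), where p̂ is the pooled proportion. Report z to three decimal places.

p̂₁ = 493/877 ≈ 0.56214, p̂₂ = 985/1719 ≈ 0.57301.
Pooled p̂ = (493+985)/(877+1719) = 1478/2596 = 0.56934.
SE = √(0.245192 × 0.00172198) = 0.02055.
z = (0.56214 − 0.57301)/0.02055 = -0.01087/0.02055 = -0.529.

z = -0.529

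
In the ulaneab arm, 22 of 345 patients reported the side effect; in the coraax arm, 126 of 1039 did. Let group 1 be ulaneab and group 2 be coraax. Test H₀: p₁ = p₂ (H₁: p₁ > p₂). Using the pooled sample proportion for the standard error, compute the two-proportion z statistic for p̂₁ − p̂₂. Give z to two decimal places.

p̂₁ = 22/345 ≈ 0.0638, p̂₂ = 126/1039 ≈ 0.1213.
Pooled p̂ = (22+126)/(345+1039) = 148/1384 = 0.1069.
SE = √(0.095501 × 0.00386101) = 0.0192.
z = (0.0638 − 0.1213)/0.0192 = -0.0575/0.0192 = -2.99.

z = -2.99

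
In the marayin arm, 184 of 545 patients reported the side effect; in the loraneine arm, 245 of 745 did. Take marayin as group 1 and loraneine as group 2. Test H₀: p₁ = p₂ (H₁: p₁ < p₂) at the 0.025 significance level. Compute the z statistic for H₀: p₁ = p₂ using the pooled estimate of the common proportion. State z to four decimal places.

z = 0.3297

p̂₁ = 184/545 ≈ 0.337615, p̂₂ = 245/745 ≈ 0.328859.
Pooled p̂ = (184+245)/(545+745) = 429/1290 = 0.332558.
SE = √(0.221963 × 0.00317714) = 0.026556.
z = (0.337615 − 0.328859)/0.026556 = 0.008756/0.026556 = 0.3297.
p-value = P(Z < 0.330) ≈ 0.6292, so at α = 0.025 we fail to reject H₀.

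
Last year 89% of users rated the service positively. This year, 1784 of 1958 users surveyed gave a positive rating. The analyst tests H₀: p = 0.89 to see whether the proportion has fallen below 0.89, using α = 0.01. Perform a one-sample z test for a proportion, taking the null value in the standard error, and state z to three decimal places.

p̂ = 1784/1958 ≈ 0.91113.
SE = √(p₀(1−p₀)/n) = √(0.0979/1958) = 0.00707.
z = (0.91113 − 0.89)/0.00707 = 0.02113/0.00707 = 2.989.
p-value = P(Z < 2.989) ≈ 0.9986. With α = 0.01, fail to reject H₀.

z = 2.989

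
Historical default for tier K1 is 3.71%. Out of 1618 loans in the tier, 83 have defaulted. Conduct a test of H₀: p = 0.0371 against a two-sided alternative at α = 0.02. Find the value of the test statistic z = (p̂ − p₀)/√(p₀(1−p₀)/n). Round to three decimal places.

z = 3.022

p̂ = 83/1618 = 0.0512979.
Under H₀, SE = √(0.0371·0.9629/1618) = √(2.20789e-05) = 0.0046988.
z = (0.0512979 − 0.0371)/0.0046988 = 0.0141979/0.0046988 = 3.022.
Two-sided p-value ≈ 2·Φ(−3.022) = 0.0025; since p < α = 0.02, reject H₀.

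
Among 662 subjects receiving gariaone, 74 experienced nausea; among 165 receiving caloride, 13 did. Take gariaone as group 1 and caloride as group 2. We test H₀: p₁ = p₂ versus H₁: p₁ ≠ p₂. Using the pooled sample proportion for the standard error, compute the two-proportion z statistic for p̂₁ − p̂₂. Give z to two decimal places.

p̂₁ = 74/662 = 0.1118, p̂₂ = 13/165 = 0.0788.
Pooled p̂ = (74+13)/(662+165) = 87/827 = 0.1052.
SE = √(p̂(1−p̂)(1/n₁+1/n₂)) = √(0.1052·0.8948·0.00757118) = √(0.000712695) = 0.0267.
z = (0.1118 − 0.0788)/0.0267 = 0.0330/0.0267 = 1.24.

z = 1.24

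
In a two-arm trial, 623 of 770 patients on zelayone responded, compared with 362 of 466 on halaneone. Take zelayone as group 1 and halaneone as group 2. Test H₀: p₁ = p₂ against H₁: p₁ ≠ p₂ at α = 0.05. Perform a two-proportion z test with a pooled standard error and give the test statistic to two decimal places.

p̂₁ = 623/770 ≈ 0.8091, p̂₂ = 362/466 ≈ 0.7768.
Pooled p̂ = (623+362)/(770+466) = 985/1236 = 0.7969.
SE = √(0.161835 × 0.00344462) = 0.0236.
z = (0.8091 − 0.7768)/0.0236 = 0.0323/0.0236 = 1.37.
p-value = 2·P(Z > 1.367) ≈ 0.1717, so at α = 0.05 we fail to reject H₀.

z = 1.37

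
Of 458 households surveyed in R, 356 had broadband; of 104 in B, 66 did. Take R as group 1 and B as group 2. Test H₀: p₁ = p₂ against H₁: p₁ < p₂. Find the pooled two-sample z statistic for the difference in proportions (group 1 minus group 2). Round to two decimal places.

z = 3.04

p̂₁ = 356/458 = 0.7773, p̂₂ = 66/104 = 0.6346.
Pooled p̂ = (356+66)/(458+104) = 422/562 = 0.7509.
SE = √(0.187054 × 0.0117988) = 0.0470.
z = (0.7773 − 0.6346)/0.0470 = 0.1427/0.0470 = 3.04.
p-value = P(Z < 3.037) ≈ 0.9988.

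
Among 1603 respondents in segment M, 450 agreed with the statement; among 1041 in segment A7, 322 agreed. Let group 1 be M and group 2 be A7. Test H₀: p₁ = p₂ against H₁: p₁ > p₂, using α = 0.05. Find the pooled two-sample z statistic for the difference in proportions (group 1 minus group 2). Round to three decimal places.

p̂₁ = 450/1603 ≈ 0.28072, p̂₂ = 322/1041 ≈ 0.30932.
Pooled p̂ = (450+322)/(1603+1041) = 772/2644 = 0.29198.
SE = √(p̂(1−p̂)(1/n₁+1/n₂)) = √(0.29198·0.70802·0.00158445) = √(0.00032755) = 0.01810.
z = (0.28072 − 0.30932)/0.01810 = -0.02860/0.01810 = -1.580.
p-value = P(Z > -1.580) ≈ 0.9429. With α = 0.05, fail to reject H₀.

z = -1.580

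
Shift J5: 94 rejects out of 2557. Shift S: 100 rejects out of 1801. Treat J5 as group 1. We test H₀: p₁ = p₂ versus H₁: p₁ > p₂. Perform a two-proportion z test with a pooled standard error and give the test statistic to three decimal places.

p̂₁ = 94/2557 = 0.0367618, p̂₂ = 100/1801 = 0.0555247.
Pooled p̂ = (94+100)/(2557+1801) = 194/4358 = 0.0445158.
SE = √(p̂(1−p̂)(1/n₁+1/n₂)) = √(0.0445158·0.9554842·0.00094633) = √(4.02514e-05) = 0.0063444.
z = (0.0367618 − 0.0555247)/0.0063444 = -0.0187629/0.0063444 = -2.957.
p-value = P(Z > -2.957) ≈ 0.9984.

z = -2.957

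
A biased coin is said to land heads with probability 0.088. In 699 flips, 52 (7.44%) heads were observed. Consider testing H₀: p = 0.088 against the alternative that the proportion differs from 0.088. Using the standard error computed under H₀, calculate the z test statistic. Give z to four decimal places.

p̂ = 52/699 = 0.074392.
SE = √(p₀(1−p₀)/n) = √(0.080256/699) = 0.010715.
z = (0.074392 − 0.088)/0.010715 = -0.013608/0.010715 = -1.2700.

z = -1.2700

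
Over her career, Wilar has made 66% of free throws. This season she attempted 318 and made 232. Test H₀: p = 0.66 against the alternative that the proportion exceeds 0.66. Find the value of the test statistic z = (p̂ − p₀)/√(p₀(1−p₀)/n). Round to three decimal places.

p̂ = 232/318 = 0.72956.
Under H₀, SE = √(0.66·0.34/318) = √(0.00070566) = 0.02656.
z = (0.72956 − 0.66)/0.02656 = 0.06956/0.02656 = 2.619.

z = 2.619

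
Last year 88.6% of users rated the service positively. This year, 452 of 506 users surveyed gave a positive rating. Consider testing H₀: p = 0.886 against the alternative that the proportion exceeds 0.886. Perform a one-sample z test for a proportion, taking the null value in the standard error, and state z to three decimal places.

p̂ = 452/506 ≈ 0.89328.
SE = √(p₀(1−p₀)/n) = √(0.101/506) = 0.01413.
z = (0.89328 − 0.886)/0.01413 = 0.00728/0.01413 = 0.515.

z = 0.515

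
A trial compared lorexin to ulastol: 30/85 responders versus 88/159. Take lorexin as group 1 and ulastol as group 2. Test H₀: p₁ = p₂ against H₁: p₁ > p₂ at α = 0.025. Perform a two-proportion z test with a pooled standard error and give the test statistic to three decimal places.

p̂₁ = 30/85 = 0.35294, p̂₂ = 88/159 = 0.55346.
Pooled p̂ = (30+88)/(85+159) = 118/244 = 0.48361.
SE = √(p̂(1−p̂)(1/n₁+1/n₂)) = √(0.48361·0.51639·0.018054) = √(0.00450865) = 0.06715.
z = (0.35294 − 0.55346)/0.06715 = -0.20052/0.06715 = -2.986.
p-value = P(Z > -2.986) ≈ 0.9986. With α = 0.025, fail to reject H₀.

z = -2.986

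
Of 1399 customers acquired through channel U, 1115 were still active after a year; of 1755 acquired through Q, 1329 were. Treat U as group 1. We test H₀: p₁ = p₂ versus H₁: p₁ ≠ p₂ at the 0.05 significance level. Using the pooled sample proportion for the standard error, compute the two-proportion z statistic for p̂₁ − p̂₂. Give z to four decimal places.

z = 2.6543

p̂₁ = 1115/1399 = 0.7969979, p̂₂ = 1329/1755 = 0.7572650.
Pooled p̂ = (1115+1329)/(1399+1755) = 2444/3154 = 0.7748890.
SE = √(p̂(1−p̂)(1/n₁+1/n₂)) = √(0.7748890·0.2251110·0.0012846) = √(0.00022408) = 0.0149693.
z = (0.7969979 − 0.7572650)/0.0149693 = 0.0397329/0.0149693 = 2.6543.
p-value = 2·P(Z > 2.654) ≈ 0.0079. With α = 0.05, reject H₀.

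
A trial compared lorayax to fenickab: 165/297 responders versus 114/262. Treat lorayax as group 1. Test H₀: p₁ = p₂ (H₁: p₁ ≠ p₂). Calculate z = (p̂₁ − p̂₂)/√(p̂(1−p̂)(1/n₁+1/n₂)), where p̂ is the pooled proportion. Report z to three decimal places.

p̂₁ = 165/297 ≈ 0.55556, p̂₂ = 114/262 ≈ 0.43511.
Pooled p̂ = (165+114)/(297+262) = 279/559 = 0.49911.
SE = √(0.249999 × 0.0071838) = 0.04238.
z = (0.55556 − 0.43511)/0.04238 = 0.12045/0.04238 = 2.842.
Two-sided p-value ≈ 2·Φ(−2.842) = 0.0045.

z = 2.842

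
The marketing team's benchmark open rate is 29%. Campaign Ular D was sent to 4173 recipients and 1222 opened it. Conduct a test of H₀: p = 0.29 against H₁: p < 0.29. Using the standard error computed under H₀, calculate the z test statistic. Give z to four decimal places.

z = 0.4036

p̂ = 1222/4173 ≈ 0.292835.
Standard error under H₀: √(0.29×0.71/4173) = 0.007024.
z = (0.292835 − 0.29)/0.007024 = 0.002835/0.007024 = 0.4036.
p-value = P(Z < 0.404) ≈ 0.6567.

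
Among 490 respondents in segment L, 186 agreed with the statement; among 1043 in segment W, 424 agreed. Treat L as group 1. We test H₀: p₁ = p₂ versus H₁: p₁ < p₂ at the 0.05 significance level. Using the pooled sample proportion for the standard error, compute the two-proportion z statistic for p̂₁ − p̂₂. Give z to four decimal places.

p̂₁ = 186/490 ≈ 0.379592, p̂₂ = 424/1043 ≈ 0.406520.
Pooled p̂ = (186+424)/(490+1043) = 610/1533 = 0.397913.
SE = √(p̂(1−p̂)(1/n₁+1/n₂)) = √(0.397913·0.602087·0.00299959) = √(0.000718636) = 0.026807.
z = (0.379592 − 0.406520)/0.026807 = -0.026928/0.026807 = -1.0045.
p-value = P(Z < -1.004) ≈ 0.1576, so at α = 0.05 we fail to reject H₀.

z = -1.0045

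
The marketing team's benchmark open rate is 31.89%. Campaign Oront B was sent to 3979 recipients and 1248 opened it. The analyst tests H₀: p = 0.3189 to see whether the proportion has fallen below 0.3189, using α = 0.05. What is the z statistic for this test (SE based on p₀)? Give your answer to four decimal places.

p̂ = 1248/3979 ≈ 0.313647.
Standard error under H₀: √(0.3189×0.6811/3979) = 0.007388.
z = (0.313647 − 0.3189)/0.007388 = -0.005253/0.007388 = -0.7110.
p-value = P(Z < -0.711) ≈ 0.2385. With α = 0.05, fail to reject H₀.

z = -0.7110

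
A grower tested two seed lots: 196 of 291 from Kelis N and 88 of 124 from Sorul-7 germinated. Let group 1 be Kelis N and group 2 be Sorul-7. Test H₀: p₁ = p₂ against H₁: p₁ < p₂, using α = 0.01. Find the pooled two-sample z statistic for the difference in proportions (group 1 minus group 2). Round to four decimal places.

z = -0.7250

p̂₁ = 196/291 ≈ 0.673540, p̂₂ = 88/124 ≈ 0.709677.
Pooled p̂ = (196+88)/(291+124) = 284/415 = 0.684337.
SE = √(0.21602 × 0.0115009) = 0.049844.
z = (0.673540 − 0.709677)/0.049844 = -0.036137/0.049844 = -0.7250.
p-value = P(Z < -0.725) ≈ 0.2342. With α = 0.01, fail to reject H₀.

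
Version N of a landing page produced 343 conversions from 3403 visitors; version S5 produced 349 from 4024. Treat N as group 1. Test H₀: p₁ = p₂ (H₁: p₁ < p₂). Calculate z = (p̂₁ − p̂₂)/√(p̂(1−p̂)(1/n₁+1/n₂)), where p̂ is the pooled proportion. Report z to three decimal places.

z = 2.078

p̂₁ = 343/3403 ≈ 0.100793, p̂₂ = 349/4024 ≈ 0.086730.
Pooled p̂ = (343+349)/(3403+4024) = 692/7427 = 0.093174.
SE = √(p̂(1−p̂)(1/n₁+1/n₂)) = √(0.093174·0.906826·0.000542367) = √(4.58258e-05) = 0.006769.
z = (0.100793 − 0.086730)/0.006769 = 0.014063/0.006769 = 2.078.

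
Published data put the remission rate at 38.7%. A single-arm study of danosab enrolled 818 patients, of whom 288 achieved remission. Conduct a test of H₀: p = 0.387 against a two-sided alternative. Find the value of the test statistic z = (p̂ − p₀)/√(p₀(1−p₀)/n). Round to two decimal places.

z = -2.05

p̂ = 288/818 ≈ 0.3521.
Under H₀, SE = √(0.387·0.613/818) = √(0.000290013) = 0.0170.
z = (0.3521 − 0.387)/0.0170 = -0.0349/0.0170 = -2.05.
Two-sided p-value ≈ 2·Φ(−2.051) = 0.0403.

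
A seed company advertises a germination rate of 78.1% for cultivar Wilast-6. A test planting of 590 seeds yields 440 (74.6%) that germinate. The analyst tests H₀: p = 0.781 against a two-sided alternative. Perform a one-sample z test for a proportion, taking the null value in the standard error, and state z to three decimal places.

p̂ = 440/590 ≈ 0.745763.
Standard error under H₀: √(0.781×0.219/590) = 0.017026.
z = (0.745763 − 0.781)/0.017026 = -0.035237/0.017026 = -2.070.

z = -2.070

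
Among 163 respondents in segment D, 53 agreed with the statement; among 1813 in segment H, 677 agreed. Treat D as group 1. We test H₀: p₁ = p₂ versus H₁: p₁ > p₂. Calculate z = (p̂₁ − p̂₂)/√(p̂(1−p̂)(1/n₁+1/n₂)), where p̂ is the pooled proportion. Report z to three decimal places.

z = -1.223

p̂₁ = 53/163 ≈ 0.32515, p̂₂ = 677/1813 ≈ 0.37341.
Pooled p̂ = (53+677)/(163+1813) = 730/1976 = 0.36943.
SE = √(0.232952 × 0.00668654) = 0.03947.
z = (0.32515 − 0.37341)/0.03947 = -0.04826/0.03947 = -1.223.
p-value = P(Z > -1.223) ≈ 0.8893.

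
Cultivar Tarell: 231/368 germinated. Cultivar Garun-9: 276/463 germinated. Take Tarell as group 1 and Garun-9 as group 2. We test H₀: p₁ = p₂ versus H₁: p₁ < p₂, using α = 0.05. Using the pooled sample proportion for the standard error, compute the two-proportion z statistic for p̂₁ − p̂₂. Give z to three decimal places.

p̂₁ = 231/368 = 0.62772, p̂₂ = 276/463 = 0.59611.
Pooled p̂ = (231+276)/(368+463) = 507/831 = 0.61011.
SE = √(0.237876 × 0.00487722) = 0.03406.
z = (0.62772 − 0.59611)/0.03406 = 0.03161/0.03406 = 0.928.
p-value = P(Z < 0.928) ≈ 0.8233; since p > α = 0.05, fail to reject H₀.

z = 0.928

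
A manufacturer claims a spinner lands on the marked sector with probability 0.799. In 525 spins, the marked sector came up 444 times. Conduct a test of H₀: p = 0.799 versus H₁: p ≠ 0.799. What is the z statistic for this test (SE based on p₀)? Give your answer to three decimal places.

p̂ = 444/525 = 0.84571.
Standard error under H₀: √(0.799×0.201/525) = 0.01749.
z = (0.84571 − 0.799)/0.01749 = 0.04671/0.01749 = 2.671.
Two-sided p-value ≈ 2·Φ(−2.671) = 0.0076.

z = 2.671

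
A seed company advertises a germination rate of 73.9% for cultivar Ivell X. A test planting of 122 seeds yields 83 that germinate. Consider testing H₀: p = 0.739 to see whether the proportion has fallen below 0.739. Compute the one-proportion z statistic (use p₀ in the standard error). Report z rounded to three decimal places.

p̂ = 83/122 ≈ 0.68033.
SE = √(p₀(1−p₀)/n) = √(0.19288/122) = 0.03976.
z = (0.68033 − 0.739)/0.03976 = -0.05867/0.03976 = -1.476.
p-value = P(Z < -1.476) ≈ 0.0700.

z = -1.476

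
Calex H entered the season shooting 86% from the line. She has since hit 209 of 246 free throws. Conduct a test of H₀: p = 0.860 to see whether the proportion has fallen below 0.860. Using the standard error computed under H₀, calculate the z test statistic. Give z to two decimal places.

z = -0.47

p̂ = 209/246 ≈ 0.8496.
SE = √(p₀(1−p₀)/n) = √(0.1204/246) = 0.0221.
z = (0.8496 − 0.86)/0.0221 = -0.0104/0.0221 = -0.47.
p-value = P(Z < -0.470) ≈ 0.3190.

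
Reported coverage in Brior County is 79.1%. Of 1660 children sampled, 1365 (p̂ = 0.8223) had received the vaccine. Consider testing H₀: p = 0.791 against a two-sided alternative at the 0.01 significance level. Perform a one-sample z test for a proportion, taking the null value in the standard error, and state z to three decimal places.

z = 3.135

p̂ = 1365/1660 ≈ 0.82229.
SE = √(p₀(1−p₀)/n) = √(0.16532/1660) = 0.00998.
z = (0.82229 − 0.791)/0.00998 = 0.03129/0.00998 = 3.135.
Two-sided p-value ≈ 2·Φ(−3.135) = 0.0017, so at α = 0.01 we reject H₀.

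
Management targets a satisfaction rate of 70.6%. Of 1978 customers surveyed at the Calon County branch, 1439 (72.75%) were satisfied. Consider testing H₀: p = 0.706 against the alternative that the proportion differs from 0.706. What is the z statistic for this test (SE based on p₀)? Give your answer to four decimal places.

p̂ = 1439/1978 = 0.727503.
Under H₀, SE = √(0.706·0.294/1978) = √(0.000104936) = 0.010244.
z = (0.727503 − 0.706)/0.010244 = 0.021503/0.010244 = 2.0991.
Two-sided p-value ≈ 2·Φ(−2.099) = 0.0358.

z = 2.0991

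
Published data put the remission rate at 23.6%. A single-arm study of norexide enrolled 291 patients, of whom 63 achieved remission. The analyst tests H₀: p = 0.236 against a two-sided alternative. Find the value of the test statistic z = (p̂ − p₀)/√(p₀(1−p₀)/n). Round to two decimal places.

z = -0.78

p̂ = 63/291 = 0.2165.
SE = √(p₀(1−p₀)/n) = √(0.1803/291) = 0.0249.
z = (0.2165 − 0.236)/0.0249 = -0.0195/0.0249 = -0.78.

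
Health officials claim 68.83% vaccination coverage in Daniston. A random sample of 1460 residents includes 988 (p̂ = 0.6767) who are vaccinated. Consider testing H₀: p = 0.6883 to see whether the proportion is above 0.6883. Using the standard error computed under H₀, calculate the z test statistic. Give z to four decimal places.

z = -0.9559

p̂ = 988/1460 = 0.676712.
Under H₀, SE = √(0.6883·0.3117/1460) = √(0.000146947) = 0.012122.
z = (0.676712 − 0.6883)/0.012122 = -0.011588/0.012122 = -0.9559.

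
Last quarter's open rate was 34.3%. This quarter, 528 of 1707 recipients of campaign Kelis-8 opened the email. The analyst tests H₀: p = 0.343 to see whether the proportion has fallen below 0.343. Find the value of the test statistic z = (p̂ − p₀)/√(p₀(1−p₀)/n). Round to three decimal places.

p̂ = 528/1707 = 0.30931.
SE = √(p₀(1−p₀)/n) = √(0.22535/1707) = 0.01149.
z = (0.30931 − 0.343)/0.01149 = -0.03369/0.01149 = -2.932.
p-value = P(Z < -2.932) ≈ 0.0017.

z = -2.932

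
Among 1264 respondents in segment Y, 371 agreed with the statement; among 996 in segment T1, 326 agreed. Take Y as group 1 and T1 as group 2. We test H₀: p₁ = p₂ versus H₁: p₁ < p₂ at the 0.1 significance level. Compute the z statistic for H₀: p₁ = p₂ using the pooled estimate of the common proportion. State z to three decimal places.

z = -1.727

p̂₁ = 371/1264 ≈ 0.29351, p̂₂ = 326/996 ≈ 0.32731.
Pooled p̂ = (371+326)/(1264+996) = 697/2260 = 0.30841.
SE = √(0.213292 × 0.00179516) = 0.01957.
z = (0.29351 − 0.32731)/0.01957 = -0.03380/0.01957 = -1.727.
p-value = P(Z < -1.727) ≈ 0.0421. With α = 0.1, reject H₀.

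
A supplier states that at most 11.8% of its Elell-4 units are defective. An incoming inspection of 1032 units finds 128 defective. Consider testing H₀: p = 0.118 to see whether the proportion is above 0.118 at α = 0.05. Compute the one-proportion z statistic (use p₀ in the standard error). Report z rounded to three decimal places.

z = 0.601

p̂ = 128/1032 = 0.12403.
Under H₀, SE = √(0.118·0.882/1032) = √(0.000100849) = 0.01004.
z = (0.12403 − 0.118)/0.01004 = 0.00603/0.01004 = 0.601.
p-value = P(Z > 0.601) ≈ 0.2741, so at α = 0.05 we fail to reject H₀.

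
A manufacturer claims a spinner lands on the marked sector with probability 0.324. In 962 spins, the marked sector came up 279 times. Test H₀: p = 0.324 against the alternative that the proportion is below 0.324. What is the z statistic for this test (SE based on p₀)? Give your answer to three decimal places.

p̂ = 279/962 = 0.29002.
Standard error under H₀: √(0.324×0.676/962) = 0.01509.
z = (0.29002 − 0.324)/0.01509 = -0.03398/0.01509 = -2.252.
p-value = P(Z < -2.252) ≈ 0.0122.

z = -2.252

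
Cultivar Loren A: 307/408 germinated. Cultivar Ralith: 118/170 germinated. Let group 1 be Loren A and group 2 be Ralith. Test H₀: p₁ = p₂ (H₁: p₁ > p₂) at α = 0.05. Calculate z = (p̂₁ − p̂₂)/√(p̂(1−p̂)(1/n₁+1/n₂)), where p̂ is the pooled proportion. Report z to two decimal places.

p̂₁ = 307/408 ≈ 0.7525, p̂₂ = 118/170 ≈ 0.6941.
Pooled p̂ = (307+118)/(408+170) = 425/578 = 0.7353.
SE = √(0.194637 × 0.00833333) = 0.0403.
z = (0.7525 − 0.6941)/0.0403 = 0.0584/0.0403 = 1.45.
p-value = P(Z > 1.448) ≈ 0.0737, so at α = 0.05 we fail to reject H₀.

z = 1.45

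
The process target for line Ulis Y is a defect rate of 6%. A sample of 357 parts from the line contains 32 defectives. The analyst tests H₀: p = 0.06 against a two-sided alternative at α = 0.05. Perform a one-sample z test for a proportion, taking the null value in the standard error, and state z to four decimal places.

z = 2.3578

p̂ = 32/357 ≈ 0.0896359.
Standard error under H₀: √(0.06×0.94/357) = 0.0125691.
z = (0.0896359 − 0.06)/0.0125691 = 0.0296359/0.0125691 = 2.3578.
Two-sided p-value ≈ 2·Φ(−2.358) = 0.0184. With α = 0.05, reject H₀.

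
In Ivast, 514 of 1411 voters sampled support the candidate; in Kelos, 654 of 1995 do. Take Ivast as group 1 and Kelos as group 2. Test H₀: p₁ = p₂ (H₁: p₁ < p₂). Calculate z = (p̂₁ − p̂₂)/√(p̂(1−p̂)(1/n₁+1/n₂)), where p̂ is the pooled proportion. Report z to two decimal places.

p̂₁ = 514/1411 = 0.3643, p̂₂ = 654/1995 = 0.3278.
Pooled p̂ = (514+654)/(1411+1995) = 1168/3406 = 0.3429.
SE = √(p̂(1−p̂)(1/n₁+1/n₂)) = √(0.3429·0.6571·0.00120997) = √(0.000272639) = 0.0165.
z = (0.3643 − 0.3278)/0.0165 = 0.0365/0.0165 = 2.21.
p-value = P(Z < 2.208) ≈ 0.9864.

z = 2.21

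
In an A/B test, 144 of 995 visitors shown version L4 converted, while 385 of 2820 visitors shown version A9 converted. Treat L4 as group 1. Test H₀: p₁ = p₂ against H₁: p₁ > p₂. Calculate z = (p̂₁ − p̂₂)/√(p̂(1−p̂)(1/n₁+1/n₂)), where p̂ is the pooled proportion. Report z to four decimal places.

p̂₁ = 144/995 ≈ 0.144724, p̂₂ = 385/2820 ≈ 0.136525.
Pooled p̂ = (144+385)/(995+2820) = 529/3815 = 0.138663.
SE = √(0.119436 × 0.00135964) = 0.012743.
z = (0.144724 − 0.136525)/0.012743 = 0.008199/0.012743 = 0.6434.

z = 0.6434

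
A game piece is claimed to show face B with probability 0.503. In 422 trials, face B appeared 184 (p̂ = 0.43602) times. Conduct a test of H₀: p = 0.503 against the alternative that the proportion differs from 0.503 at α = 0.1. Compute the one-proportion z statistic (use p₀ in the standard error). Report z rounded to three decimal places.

p̂ = 184/422 = 0.43602.
SE = √(p₀(1−p₀)/n) = √(0.24999/422) = 0.02434.
z = (0.43602 − 0.503)/0.02434 = -0.06698/0.02434 = -2.752.
p-value = 2·P(Z > 2.752) ≈ 0.0059; since p < α = 0.1, reject H₀.

z = -2.752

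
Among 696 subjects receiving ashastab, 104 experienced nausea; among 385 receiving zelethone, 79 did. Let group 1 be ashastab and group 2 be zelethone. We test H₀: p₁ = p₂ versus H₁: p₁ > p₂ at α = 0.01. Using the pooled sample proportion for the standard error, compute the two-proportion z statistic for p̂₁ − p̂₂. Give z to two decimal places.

p̂₁ = 104/696 = 0.1494, p̂₂ = 79/385 = 0.2052.
Pooled p̂ = (104+79)/(696+385) = 183/1081 = 0.1693.
SE = √(0.140629 × 0.00403418) = 0.0238.
z = (0.1494 − 0.2052)/0.0238 = -0.0558/0.0238 = -2.34.
p-value = P(Z > -2.341) ≈ 0.9904; since p > α = 0.01, fail to reject H₀.

z = -2.34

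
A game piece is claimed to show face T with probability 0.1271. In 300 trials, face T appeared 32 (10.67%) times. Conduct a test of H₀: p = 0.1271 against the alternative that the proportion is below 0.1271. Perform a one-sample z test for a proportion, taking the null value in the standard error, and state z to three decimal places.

p̂ = 32/300 ≈ 0.106667.
SE = √(p₀(1−p₀)/n) = √(0.11095/300) = 0.019231.
z = (0.106667 − 0.1271)/0.019231 = -0.020433/0.019231 = -1.063.

z = -1.063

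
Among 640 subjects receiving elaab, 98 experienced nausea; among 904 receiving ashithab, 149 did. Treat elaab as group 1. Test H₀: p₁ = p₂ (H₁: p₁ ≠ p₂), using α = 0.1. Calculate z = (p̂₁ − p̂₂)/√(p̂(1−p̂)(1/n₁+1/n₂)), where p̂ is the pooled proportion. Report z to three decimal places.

p̂₁ = 98/640 = 0.153125, p̂₂ = 149/904 = 0.164823.
Pooled p̂ = (98+149)/(640+904) = 247/1544 = 0.159974.
SE = √(p̂(1−p̂)(1/n₁+1/n₂)) = √(0.159974·0.840026·0.00266869) = √(0.000358626) = 0.018937.
z = (0.153125 − 0.164823)/0.018937 = -0.011698/0.018937 = -0.618.
p-value = 2·P(Z > 0.618) ≈ 0.5368, so at α = 0.1 we fail to reject H₀.

z = -0.618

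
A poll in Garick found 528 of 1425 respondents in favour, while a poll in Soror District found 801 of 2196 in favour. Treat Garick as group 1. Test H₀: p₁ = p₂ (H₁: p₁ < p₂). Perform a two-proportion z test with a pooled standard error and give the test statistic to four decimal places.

z = 0.3521

p̂₁ = 528/1425 ≈ 0.3705263, p̂₂ = 801/2196 ≈ 0.3647541.
Pooled p̂ = (528+801)/(1425+2196) = 1329/3621 = 0.3670257.
SE = √(0.232318 × 0.00115713) = 0.0163958.
z = (0.3705263 − 0.3647541)/0.0163958 = 0.0057722/0.0163958 = 0.3521.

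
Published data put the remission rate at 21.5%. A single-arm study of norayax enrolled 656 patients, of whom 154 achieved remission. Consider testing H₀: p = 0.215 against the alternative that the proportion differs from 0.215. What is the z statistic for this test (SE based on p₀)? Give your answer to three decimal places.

p̂ = 154/656 = 0.23476.
SE = √(p₀(1−p₀)/n) = √(0.16878/656) = 0.01604.
z = (0.23476 − 0.215)/0.01604 = 0.01976/0.01604 = 1.232.

z = 1.232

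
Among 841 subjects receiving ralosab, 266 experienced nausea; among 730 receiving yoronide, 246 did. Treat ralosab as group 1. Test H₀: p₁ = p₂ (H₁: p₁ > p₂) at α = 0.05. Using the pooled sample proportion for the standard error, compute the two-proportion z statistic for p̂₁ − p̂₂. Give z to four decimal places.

z = -0.8729

p̂₁ = 266/841 = 0.316290, p̂₂ = 246/730 = 0.336986.
Pooled p̂ = (266+246)/(841+730) = 512/1571 = 0.325907.
SE = √(p̂(1−p̂)(1/n₁+1/n₂)) = √(0.325907·0.674093·0.00255892) = √(0.000562174) = 0.023710.
z = (0.316290 − 0.336986)/0.023710 = -0.020696/0.023710 = -0.8729.
p-value = P(Z > -0.873) ≈ 0.8086. With α = 0.05, fail to reject H₀.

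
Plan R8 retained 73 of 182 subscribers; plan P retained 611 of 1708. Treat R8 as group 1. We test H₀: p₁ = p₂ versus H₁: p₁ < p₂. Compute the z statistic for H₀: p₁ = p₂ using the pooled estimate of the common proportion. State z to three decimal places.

p̂₁ = 73/182 = 0.40110, p̂₂ = 611/1708 = 0.35773.
Pooled p̂ = (73+611)/(182+1708) = 684/1890 = 0.36190.
SE = √(p̂(1−p̂)(1/n₁+1/n₂)) = √(0.36190·0.63810·0.00607999) = √(0.00140405) = 0.03747.
z = (0.40110 − 0.35773)/0.03747 = 0.04337/0.03747 = 1.157.

z = 1.157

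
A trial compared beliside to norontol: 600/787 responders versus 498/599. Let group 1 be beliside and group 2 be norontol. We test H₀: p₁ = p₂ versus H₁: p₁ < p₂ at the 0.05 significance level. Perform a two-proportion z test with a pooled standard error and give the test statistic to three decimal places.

p̂₁ = 600/787 ≈ 0.76239, p̂₂ = 498/599 ≈ 0.83139.
Pooled p̂ = (600+498)/(787+599) = 1098/1386 = 0.79221.
SE = √(p̂(1−p̂)(1/n₁+1/n₂)) = √(0.79221·0.20779·0.0029401) = √(0.000483983) = 0.02200.
z = (0.76239 − 0.83139)/0.02200 = -0.06900/0.02200 = -3.136.
p-value = P(Z < -3.136) ≈ 0.0009; since p < α = 0.05, reject H₀.

z = -3.136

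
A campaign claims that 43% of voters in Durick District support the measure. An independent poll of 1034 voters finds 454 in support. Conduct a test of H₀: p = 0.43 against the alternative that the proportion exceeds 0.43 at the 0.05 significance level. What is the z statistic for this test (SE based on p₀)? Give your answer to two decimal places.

z = 0.59

p̂ = 454/1034 ≈ 0.4391.
Standard error under H₀: √(0.43×0.57/1034) = 0.0154.
z = (0.4391 − 0.43)/0.0154 = 0.0091/0.0154 = 0.59.
p-value = P(Z > 0.589) ≈ 0.2779; since p > α = 0.05, fail to reject H₀.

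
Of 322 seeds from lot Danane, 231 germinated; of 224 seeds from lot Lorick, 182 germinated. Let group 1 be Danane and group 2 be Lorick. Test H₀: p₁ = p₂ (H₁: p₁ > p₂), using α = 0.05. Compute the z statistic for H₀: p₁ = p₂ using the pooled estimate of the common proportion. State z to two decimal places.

p̂₁ = 231/322 = 0.7174, p̂₂ = 182/224 = 0.8125.
Pooled p̂ = (231+182)/(322+224) = 413/546 = 0.7564.
SE = √(p̂(1−p̂)(1/n₁+1/n₂)) = √(0.7564·0.2436·0.00756988) = √(0.00139478) = 0.0373.
z = (0.7174 − 0.8125)/0.0373 = -0.0951/0.0373 = -2.55.
p-value = P(Z > -2.547) ≈ 0.9946; since p > α = 0.05, fail to reject H₀.

z = -2.55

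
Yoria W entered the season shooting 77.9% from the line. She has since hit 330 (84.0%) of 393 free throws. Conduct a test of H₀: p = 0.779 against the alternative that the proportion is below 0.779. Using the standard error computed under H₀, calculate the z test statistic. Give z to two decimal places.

p̂ = 330/393 ≈ 0.8397.
Under H₀, SE = √(0.779·0.221/393) = √(0.000438064) = 0.0209.
z = (0.8397 − 0.779)/0.0209 = 0.0607/0.0209 = 2.90.
p-value = P(Z < 2.900) ≈ 0.9981.

z = 2.90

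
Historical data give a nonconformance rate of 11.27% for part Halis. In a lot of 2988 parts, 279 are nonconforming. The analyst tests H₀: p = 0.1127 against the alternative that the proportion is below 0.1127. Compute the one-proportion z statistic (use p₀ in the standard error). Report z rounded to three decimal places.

z = -3.341

p̂ = 279/2988 ≈ 0.093373.
Under H₀, SE = √(0.1127·0.8873/2988) = √(3.34668e-05) = 0.005785.
z = (0.093373 − 0.1127)/0.005785 = -0.019327/0.005785 = -3.341.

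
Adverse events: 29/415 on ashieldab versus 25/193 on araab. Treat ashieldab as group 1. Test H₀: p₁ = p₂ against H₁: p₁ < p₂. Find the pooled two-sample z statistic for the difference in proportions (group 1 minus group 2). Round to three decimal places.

p̂₁ = 29/415 ≈ 0.069880, p̂₂ = 25/193 ≈ 0.129534.
Pooled p̂ = (29+25)/(415+193) = 54/608 = 0.088816.
SE = √(p̂(1−p̂)(1/n₁+1/n₂)) = √(0.088816·0.911184·0.00759099) = √(0.00061432) = 0.024785.
z = (0.069880 − 0.129534)/0.024785 = -0.059654/0.024785 = -2.407.
p-value = P(Z < -2.407) ≈ 0.0080.

z = -2.407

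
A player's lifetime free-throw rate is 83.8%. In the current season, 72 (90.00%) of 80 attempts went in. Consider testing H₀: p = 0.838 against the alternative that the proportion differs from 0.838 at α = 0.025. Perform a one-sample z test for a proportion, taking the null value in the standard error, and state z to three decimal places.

z = 1.505

p̂ = 72/80 ≈ 0.90000.
Under H₀, SE = √(0.838·0.162/80) = √(0.00169695) = 0.04119.
z = (0.90000 − 0.838)/0.04119 = 0.06200/0.04119 = 1.505.
p-value = 2·P(Z > 1.505) ≈ 0.1323; since p > α = 0.025, fail to reject H₀.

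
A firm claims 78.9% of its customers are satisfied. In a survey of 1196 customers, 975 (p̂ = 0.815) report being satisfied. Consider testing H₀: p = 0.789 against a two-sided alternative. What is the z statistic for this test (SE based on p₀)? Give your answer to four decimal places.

z = 2.2222

p̂ = 975/1196 ≈ 0.815217.
Under H₀, SE = √(0.789·0.211/1196) = √(0.000139196) = 0.011798.
z = (0.815217 − 0.789)/0.011798 = 0.026217/0.011798 = 2.2222.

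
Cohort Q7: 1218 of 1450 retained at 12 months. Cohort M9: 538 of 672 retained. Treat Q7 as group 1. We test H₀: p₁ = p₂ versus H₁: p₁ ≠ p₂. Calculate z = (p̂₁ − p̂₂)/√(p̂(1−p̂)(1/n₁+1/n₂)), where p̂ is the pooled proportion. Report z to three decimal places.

p̂₁ = 1218/1450 = 0.84000, p̂₂ = 538/672 = 0.80060.
Pooled p̂ = (1218+538)/(1450+672) = 1756/2122 = 0.82752.
SE = √(p̂(1−p̂)(1/n₁+1/n₂)) = √(0.82752·0.17248·0.00217775) = √(0.00031083) = 0.01763.
z = (0.84000 − 0.80060)/0.01763 = 0.03940/0.01763 = 2.235.
Two-sided p-value ≈ 2·Φ(−2.235) = 0.0254.

z = 2.235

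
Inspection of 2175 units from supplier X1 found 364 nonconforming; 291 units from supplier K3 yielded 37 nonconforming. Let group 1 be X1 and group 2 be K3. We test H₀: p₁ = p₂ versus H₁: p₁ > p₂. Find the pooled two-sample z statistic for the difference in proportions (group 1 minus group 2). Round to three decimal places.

p̂₁ = 364/2175 ≈ 0.16736, p̂₂ = 37/291 ≈ 0.12715.
Pooled p̂ = (364+37)/(2175+291) = 401/2466 = 0.16261.
SE = √(0.136169 × 0.0038962) = 0.02303.
z = (0.16736 − 0.12715)/0.02303 = 0.04021/0.02303 = 1.746.

z = 1.746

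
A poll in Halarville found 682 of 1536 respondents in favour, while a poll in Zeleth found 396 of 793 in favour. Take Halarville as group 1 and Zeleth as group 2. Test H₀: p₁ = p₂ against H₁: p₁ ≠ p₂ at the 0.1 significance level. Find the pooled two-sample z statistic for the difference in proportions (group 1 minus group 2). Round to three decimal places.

p̂₁ = 682/1536 ≈ 0.44401, p̂₂ = 396/793 ≈ 0.49937.
Pooled p̂ = (682+396)/(1536+793) = 1078/2329 = 0.46286.
SE = √(p̂(1−p̂)(1/n₁+1/n₂)) = √(0.46286·0.53714·0.00191208) = √(0.000475381) = 0.02180.
z = (0.44401 − 0.49937)/0.02180 = -0.05536/0.02180 = -2.539.
Two-sided p-value ≈ 2·Φ(−2.539) = 0.0111, so at α = 0.1 we reject H₀.

z = -2.539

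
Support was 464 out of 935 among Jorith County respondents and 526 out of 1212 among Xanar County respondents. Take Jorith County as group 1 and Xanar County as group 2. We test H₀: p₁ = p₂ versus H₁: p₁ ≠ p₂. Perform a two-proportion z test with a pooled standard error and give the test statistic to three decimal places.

z = 2.870

p̂₁ = 464/935 = 0.49626, p̂₂ = 526/1212 = 0.43399.
Pooled p̂ = (464+526)/(935+1212) = 990/2147 = 0.46111.
SE = √(p̂(1−p̂)(1/n₁+1/n₂)) = √(0.46111·0.53889·0.0018946) = √(0.000470785) = 0.02170.
z = (0.49626 − 0.43399)/0.02170 = 0.06227/0.02170 = 2.870.
p-value = 2·P(Z > 2.870) ≈ 0.0041.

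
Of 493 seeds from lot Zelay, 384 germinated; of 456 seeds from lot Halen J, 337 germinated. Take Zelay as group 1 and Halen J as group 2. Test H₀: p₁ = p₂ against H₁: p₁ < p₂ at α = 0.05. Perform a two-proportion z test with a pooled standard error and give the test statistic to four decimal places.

z = 1.4363

p̂₁ = 384/493 ≈ 0.778905, p̂₂ = 337/456 ≈ 0.739035.
Pooled p̂ = (384+337)/(493+456) = 721/949 = 0.759747.
SE = √(p̂(1−p̂)(1/n₁+1/n₂)) = √(0.759747·0.240253·0.00422138) = √(0.000770535) = 0.027759.
z = (0.778905 − 0.739035)/0.027759 = 0.039870/0.027759 = 1.4363.
p-value = P(Z < 1.436) ≈ 0.9245. With α = 0.05, fail to reject H₀.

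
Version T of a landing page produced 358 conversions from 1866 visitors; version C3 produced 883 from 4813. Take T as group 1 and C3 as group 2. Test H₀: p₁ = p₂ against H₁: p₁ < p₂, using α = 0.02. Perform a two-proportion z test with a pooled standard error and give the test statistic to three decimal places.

z = 0.791

p̂₁ = 358/1866 ≈ 0.19185, p̂₂ = 883/4813 ≈ 0.18346.
Pooled p̂ = (358+883)/(1866+4813) = 1241/6679 = 0.18581.
SE = √(0.151282 × 0.000743676) = 0.01061.
z = (0.19185 − 0.18346)/0.01061 = 0.00839/0.01061 = 0.791.
p-value = P(Z < 0.791) ≈ 0.7856. With α = 0.02, fail to reject H₀.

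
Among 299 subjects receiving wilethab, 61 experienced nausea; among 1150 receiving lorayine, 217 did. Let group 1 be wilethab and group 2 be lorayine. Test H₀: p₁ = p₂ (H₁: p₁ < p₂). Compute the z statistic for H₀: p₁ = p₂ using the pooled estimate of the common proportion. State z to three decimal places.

p̂₁ = 61/299 = 0.20401, p̂₂ = 217/1150 = 0.18870.
Pooled p̂ = (61+217)/(299+1150) = 278/1449 = 0.19186.
SE = √(p̂(1−p̂)(1/n₁+1/n₂)) = √(0.19186·0.80814·0.00421405) = √(0.000653378) = 0.02556.
z = (0.20401 − 0.18870)/0.02556 = 0.01531/0.02556 = 0.599.

z = 0.599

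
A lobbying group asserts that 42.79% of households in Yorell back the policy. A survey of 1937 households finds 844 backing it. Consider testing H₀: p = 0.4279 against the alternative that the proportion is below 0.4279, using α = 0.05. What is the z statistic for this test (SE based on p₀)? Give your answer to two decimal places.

z = 0.70

p̂ = 844/1937 ≈ 0.4357.
SE = √(p₀(1−p₀)/n) = √(0.2448/1937) = 0.0112.
z = (0.4357 − 0.4279)/0.0112 = 0.0078/0.0112 = 0.70.
p-value = P(Z < 0.696) ≈ 0.7568; since p > α = 0.05, fail to reject H₀.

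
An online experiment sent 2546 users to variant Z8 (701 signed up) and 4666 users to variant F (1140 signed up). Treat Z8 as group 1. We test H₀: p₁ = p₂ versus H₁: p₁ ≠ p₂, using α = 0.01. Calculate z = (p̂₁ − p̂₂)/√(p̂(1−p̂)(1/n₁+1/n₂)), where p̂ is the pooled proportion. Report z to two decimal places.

z = 2.89

p̂₁ = 701/2546 = 0.27533, p̂₂ = 1140/4666 = 0.24432.
Pooled p̂ = (701+1140)/(2546+4666) = 1841/7212 = 0.25527.
SE = √(0.190107 × 0.000607089) = 0.01074.
z = (0.27533 − 0.24432)/0.01074 = 0.03101/0.01074 = 2.89.
Two-sided p-value ≈ 2·Φ(−2.887) = 0.0039, so at α = 0.01 we reject H₀.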